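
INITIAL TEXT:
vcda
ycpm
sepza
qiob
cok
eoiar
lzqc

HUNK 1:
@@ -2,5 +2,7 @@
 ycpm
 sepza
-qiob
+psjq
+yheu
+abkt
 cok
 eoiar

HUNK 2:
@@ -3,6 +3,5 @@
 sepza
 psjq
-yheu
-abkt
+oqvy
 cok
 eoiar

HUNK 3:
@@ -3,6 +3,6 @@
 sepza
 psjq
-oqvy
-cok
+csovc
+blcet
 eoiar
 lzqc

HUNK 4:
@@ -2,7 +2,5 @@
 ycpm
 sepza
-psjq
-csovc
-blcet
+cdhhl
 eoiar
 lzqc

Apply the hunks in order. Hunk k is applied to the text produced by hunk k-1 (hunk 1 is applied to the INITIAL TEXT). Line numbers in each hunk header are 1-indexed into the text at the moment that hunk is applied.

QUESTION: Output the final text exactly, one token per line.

Hunk 1: at line 2 remove [qiob] add [psjq,yheu,abkt] -> 9 lines: vcda ycpm sepza psjq yheu abkt cok eoiar lzqc
Hunk 2: at line 3 remove [yheu,abkt] add [oqvy] -> 8 lines: vcda ycpm sepza psjq oqvy cok eoiar lzqc
Hunk 3: at line 3 remove [oqvy,cok] add [csovc,blcet] -> 8 lines: vcda ycpm sepza psjq csovc blcet eoiar lzqc
Hunk 4: at line 2 remove [psjq,csovc,blcet] add [cdhhl] -> 6 lines: vcda ycpm sepza cdhhl eoiar lzqc

Answer: vcda
ycpm
sepza
cdhhl
eoiar
lzqc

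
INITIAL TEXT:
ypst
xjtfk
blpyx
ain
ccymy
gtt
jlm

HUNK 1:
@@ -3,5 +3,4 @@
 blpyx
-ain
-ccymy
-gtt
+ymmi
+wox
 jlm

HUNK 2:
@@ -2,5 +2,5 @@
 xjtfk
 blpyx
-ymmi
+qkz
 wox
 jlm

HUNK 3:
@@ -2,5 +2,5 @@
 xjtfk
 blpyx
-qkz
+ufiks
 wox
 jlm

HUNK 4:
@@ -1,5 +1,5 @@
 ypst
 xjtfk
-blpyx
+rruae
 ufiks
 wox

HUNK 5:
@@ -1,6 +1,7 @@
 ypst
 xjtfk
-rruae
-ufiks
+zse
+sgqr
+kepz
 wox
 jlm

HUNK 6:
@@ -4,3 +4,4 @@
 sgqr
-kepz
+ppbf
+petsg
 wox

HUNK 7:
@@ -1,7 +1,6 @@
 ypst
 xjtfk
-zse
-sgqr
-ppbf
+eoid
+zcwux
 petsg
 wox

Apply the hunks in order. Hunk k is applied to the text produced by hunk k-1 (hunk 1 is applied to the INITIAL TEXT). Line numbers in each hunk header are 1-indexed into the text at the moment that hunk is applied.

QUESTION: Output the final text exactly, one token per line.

Hunk 1: at line 3 remove [ain,ccymy,gtt] add [ymmi,wox] -> 6 lines: ypst xjtfk blpyx ymmi wox jlm
Hunk 2: at line 2 remove [ymmi] add [qkz] -> 6 lines: ypst xjtfk blpyx qkz wox jlm
Hunk 3: at line 2 remove [qkz] add [ufiks] -> 6 lines: ypst xjtfk blpyx ufiks wox jlm
Hunk 4: at line 1 remove [blpyx] add [rruae] -> 6 lines: ypst xjtfk rruae ufiks wox jlm
Hunk 5: at line 1 remove [rruae,ufiks] add [zse,sgqr,kepz] -> 7 lines: ypst xjtfk zse sgqr kepz wox jlm
Hunk 6: at line 4 remove [kepz] add [ppbf,petsg] -> 8 lines: ypst xjtfk zse sgqr ppbf petsg wox jlm
Hunk 7: at line 1 remove [zse,sgqr,ppbf] add [eoid,zcwux] -> 7 lines: ypst xjtfk eoid zcwux petsg wox jlm

Answer: ypst
xjtfk
eoid
zcwux
petsg
wox
jlm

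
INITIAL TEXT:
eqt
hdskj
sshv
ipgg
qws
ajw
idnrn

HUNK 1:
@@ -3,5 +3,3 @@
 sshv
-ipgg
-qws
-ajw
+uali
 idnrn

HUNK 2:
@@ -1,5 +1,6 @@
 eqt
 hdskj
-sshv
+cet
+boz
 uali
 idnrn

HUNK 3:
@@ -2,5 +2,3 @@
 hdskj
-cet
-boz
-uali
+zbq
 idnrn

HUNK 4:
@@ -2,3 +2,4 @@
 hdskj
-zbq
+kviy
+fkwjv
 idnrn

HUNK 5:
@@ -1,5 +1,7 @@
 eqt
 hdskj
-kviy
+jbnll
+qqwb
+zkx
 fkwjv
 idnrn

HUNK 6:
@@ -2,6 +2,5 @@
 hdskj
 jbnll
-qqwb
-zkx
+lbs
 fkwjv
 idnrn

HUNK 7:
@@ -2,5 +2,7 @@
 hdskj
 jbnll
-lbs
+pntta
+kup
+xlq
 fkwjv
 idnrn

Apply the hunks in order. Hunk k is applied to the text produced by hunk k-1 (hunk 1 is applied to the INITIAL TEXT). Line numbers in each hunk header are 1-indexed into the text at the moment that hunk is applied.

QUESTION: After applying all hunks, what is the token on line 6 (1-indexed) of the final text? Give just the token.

Hunk 1: at line 3 remove [ipgg,qws,ajw] add [uali] -> 5 lines: eqt hdskj sshv uali idnrn
Hunk 2: at line 1 remove [sshv] add [cet,boz] -> 6 lines: eqt hdskj cet boz uali idnrn
Hunk 3: at line 2 remove [cet,boz,uali] add [zbq] -> 4 lines: eqt hdskj zbq idnrn
Hunk 4: at line 2 remove [zbq] add [kviy,fkwjv] -> 5 lines: eqt hdskj kviy fkwjv idnrn
Hunk 5: at line 1 remove [kviy] add [jbnll,qqwb,zkx] -> 7 lines: eqt hdskj jbnll qqwb zkx fkwjv idnrn
Hunk 6: at line 2 remove [qqwb,zkx] add [lbs] -> 6 lines: eqt hdskj jbnll lbs fkwjv idnrn
Hunk 7: at line 2 remove [lbs] add [pntta,kup,xlq] -> 8 lines: eqt hdskj jbnll pntta kup xlq fkwjv idnrn
Final line 6: xlq

Answer: xlq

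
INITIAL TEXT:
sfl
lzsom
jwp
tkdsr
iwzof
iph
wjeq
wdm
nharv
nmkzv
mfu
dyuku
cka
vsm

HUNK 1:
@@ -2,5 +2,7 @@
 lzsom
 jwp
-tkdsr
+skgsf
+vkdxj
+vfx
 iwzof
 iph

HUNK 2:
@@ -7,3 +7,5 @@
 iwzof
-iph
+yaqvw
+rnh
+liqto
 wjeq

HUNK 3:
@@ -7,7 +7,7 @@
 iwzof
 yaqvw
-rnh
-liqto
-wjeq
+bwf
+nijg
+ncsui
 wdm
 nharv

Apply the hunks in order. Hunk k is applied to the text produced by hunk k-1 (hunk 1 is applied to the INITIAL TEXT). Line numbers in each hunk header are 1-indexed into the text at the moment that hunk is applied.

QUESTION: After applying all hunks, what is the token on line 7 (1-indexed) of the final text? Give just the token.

Answer: iwzof

Derivation:
Hunk 1: at line 2 remove [tkdsr] add [skgsf,vkdxj,vfx] -> 16 lines: sfl lzsom jwp skgsf vkdxj vfx iwzof iph wjeq wdm nharv nmkzv mfu dyuku cka vsm
Hunk 2: at line 7 remove [iph] add [yaqvw,rnh,liqto] -> 18 lines: sfl lzsom jwp skgsf vkdxj vfx iwzof yaqvw rnh liqto wjeq wdm nharv nmkzv mfu dyuku cka vsm
Hunk 3: at line 7 remove [rnh,liqto,wjeq] add [bwf,nijg,ncsui] -> 18 lines: sfl lzsom jwp skgsf vkdxj vfx iwzof yaqvw bwf nijg ncsui wdm nharv nmkzv mfu dyuku cka vsm
Final line 7: iwzof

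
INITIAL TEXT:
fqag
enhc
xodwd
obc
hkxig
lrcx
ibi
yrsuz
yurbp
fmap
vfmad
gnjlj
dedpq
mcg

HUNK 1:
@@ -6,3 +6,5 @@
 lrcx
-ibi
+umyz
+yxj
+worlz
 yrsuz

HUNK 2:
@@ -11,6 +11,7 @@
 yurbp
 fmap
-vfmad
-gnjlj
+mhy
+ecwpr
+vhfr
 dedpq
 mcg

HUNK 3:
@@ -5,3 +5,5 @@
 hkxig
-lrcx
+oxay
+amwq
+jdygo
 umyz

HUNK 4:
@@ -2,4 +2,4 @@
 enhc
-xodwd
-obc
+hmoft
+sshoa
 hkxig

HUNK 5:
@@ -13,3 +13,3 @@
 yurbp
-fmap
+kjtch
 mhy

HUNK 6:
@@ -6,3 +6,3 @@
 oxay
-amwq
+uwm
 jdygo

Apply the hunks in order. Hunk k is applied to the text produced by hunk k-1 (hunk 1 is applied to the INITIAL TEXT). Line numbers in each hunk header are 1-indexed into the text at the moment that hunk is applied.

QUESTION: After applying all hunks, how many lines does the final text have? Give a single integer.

Answer: 19

Derivation:
Hunk 1: at line 6 remove [ibi] add [umyz,yxj,worlz] -> 16 lines: fqag enhc xodwd obc hkxig lrcx umyz yxj worlz yrsuz yurbp fmap vfmad gnjlj dedpq mcg
Hunk 2: at line 11 remove [vfmad,gnjlj] add [mhy,ecwpr,vhfr] -> 17 lines: fqag enhc xodwd obc hkxig lrcx umyz yxj worlz yrsuz yurbp fmap mhy ecwpr vhfr dedpq mcg
Hunk 3: at line 5 remove [lrcx] add [oxay,amwq,jdygo] -> 19 lines: fqag enhc xodwd obc hkxig oxay amwq jdygo umyz yxj worlz yrsuz yurbp fmap mhy ecwpr vhfr dedpq mcg
Hunk 4: at line 2 remove [xodwd,obc] add [hmoft,sshoa] -> 19 lines: fqag enhc hmoft sshoa hkxig oxay amwq jdygo umyz yxj worlz yrsuz yurbp fmap mhy ecwpr vhfr dedpq mcg
Hunk 5: at line 13 remove [fmap] add [kjtch] -> 19 lines: fqag enhc hmoft sshoa hkxig oxay amwq jdygo umyz yxj worlz yrsuz yurbp kjtch mhy ecwpr vhfr dedpq mcg
Hunk 6: at line 6 remove [amwq] add [uwm] -> 19 lines: fqag enhc hmoft sshoa hkxig oxay uwm jdygo umyz yxj worlz yrsuz yurbp kjtch mhy ecwpr vhfr dedpq mcg
Final line count: 19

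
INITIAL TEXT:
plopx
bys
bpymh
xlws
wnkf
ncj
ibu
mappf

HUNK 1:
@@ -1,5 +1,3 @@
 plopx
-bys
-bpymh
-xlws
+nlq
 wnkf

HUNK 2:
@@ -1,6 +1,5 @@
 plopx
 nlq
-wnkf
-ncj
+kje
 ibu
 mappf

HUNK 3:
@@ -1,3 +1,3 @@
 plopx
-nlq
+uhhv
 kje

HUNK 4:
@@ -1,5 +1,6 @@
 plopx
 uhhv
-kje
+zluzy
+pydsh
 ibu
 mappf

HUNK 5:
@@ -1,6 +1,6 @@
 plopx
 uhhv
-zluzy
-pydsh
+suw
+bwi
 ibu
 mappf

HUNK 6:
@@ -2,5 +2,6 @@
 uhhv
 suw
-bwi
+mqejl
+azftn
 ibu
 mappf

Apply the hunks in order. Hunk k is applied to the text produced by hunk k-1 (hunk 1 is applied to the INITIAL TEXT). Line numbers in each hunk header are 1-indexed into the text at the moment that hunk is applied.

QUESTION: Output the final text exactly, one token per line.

Answer: plopx
uhhv
suw
mqejl
azftn
ibu
mappf

Derivation:
Hunk 1: at line 1 remove [bys,bpymh,xlws] add [nlq] -> 6 lines: plopx nlq wnkf ncj ibu mappf
Hunk 2: at line 1 remove [wnkf,ncj] add [kje] -> 5 lines: plopx nlq kje ibu mappf
Hunk 3: at line 1 remove [nlq] add [uhhv] -> 5 lines: plopx uhhv kje ibu mappf
Hunk 4: at line 1 remove [kje] add [zluzy,pydsh] -> 6 lines: plopx uhhv zluzy pydsh ibu mappf
Hunk 5: at line 1 remove [zluzy,pydsh] add [suw,bwi] -> 6 lines: plopx uhhv suw bwi ibu mappf
Hunk 6: at line 2 remove [bwi] add [mqejl,azftn] -> 7 lines: plopx uhhv suw mqejl azftn ibu mappf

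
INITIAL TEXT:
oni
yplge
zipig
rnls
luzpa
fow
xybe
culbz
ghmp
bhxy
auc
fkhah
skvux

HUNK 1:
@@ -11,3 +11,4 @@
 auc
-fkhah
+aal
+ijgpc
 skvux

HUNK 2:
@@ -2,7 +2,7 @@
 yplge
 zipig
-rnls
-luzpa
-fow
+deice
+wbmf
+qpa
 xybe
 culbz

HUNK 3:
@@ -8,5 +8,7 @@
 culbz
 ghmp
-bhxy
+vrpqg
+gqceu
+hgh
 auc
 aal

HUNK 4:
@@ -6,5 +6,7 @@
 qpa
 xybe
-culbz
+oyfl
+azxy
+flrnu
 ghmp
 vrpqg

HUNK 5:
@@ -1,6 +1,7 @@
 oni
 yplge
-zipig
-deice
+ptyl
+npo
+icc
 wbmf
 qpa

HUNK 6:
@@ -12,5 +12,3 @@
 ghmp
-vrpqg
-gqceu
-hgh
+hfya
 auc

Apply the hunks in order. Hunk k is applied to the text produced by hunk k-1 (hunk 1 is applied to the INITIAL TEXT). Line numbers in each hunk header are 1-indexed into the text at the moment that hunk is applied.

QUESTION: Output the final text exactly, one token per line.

Hunk 1: at line 11 remove [fkhah] add [aal,ijgpc] -> 14 lines: oni yplge zipig rnls luzpa fow xybe culbz ghmp bhxy auc aal ijgpc skvux
Hunk 2: at line 2 remove [rnls,luzpa,fow] add [deice,wbmf,qpa] -> 14 lines: oni yplge zipig deice wbmf qpa xybe culbz ghmp bhxy auc aal ijgpc skvux
Hunk 3: at line 8 remove [bhxy] add [vrpqg,gqceu,hgh] -> 16 lines: oni yplge zipig deice wbmf qpa xybe culbz ghmp vrpqg gqceu hgh auc aal ijgpc skvux
Hunk 4: at line 6 remove [culbz] add [oyfl,azxy,flrnu] -> 18 lines: oni yplge zipig deice wbmf qpa xybe oyfl azxy flrnu ghmp vrpqg gqceu hgh auc aal ijgpc skvux
Hunk 5: at line 1 remove [zipig,deice] add [ptyl,npo,icc] -> 19 lines: oni yplge ptyl npo icc wbmf qpa xybe oyfl azxy flrnu ghmp vrpqg gqceu hgh auc aal ijgpc skvux
Hunk 6: at line 12 remove [vrpqg,gqceu,hgh] add [hfya] -> 17 lines: oni yplge ptyl npo icc wbmf qpa xybe oyfl azxy flrnu ghmp hfya auc aal ijgpc skvux

Answer: oni
yplge
ptyl
npo
icc
wbmf
qpa
xybe
oyfl
azxy
flrnu
ghmp
hfya
auc
aal
ijgpc
skvux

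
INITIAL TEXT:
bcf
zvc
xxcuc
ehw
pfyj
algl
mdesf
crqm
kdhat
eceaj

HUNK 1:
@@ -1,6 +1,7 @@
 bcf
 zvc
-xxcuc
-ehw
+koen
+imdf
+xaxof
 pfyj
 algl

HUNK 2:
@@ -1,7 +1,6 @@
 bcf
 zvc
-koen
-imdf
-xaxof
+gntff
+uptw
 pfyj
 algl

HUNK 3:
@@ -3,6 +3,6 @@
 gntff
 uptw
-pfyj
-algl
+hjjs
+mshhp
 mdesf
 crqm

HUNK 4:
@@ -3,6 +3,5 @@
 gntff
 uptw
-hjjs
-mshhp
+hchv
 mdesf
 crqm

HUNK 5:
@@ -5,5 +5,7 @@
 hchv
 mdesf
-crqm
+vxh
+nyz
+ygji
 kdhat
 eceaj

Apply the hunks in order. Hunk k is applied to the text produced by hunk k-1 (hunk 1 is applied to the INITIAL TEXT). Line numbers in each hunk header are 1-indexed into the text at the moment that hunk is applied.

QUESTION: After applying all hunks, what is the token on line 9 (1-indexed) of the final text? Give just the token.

Answer: ygji

Derivation:
Hunk 1: at line 1 remove [xxcuc,ehw] add [koen,imdf,xaxof] -> 11 lines: bcf zvc koen imdf xaxof pfyj algl mdesf crqm kdhat eceaj
Hunk 2: at line 1 remove [koen,imdf,xaxof] add [gntff,uptw] -> 10 lines: bcf zvc gntff uptw pfyj algl mdesf crqm kdhat eceaj
Hunk 3: at line 3 remove [pfyj,algl] add [hjjs,mshhp] -> 10 lines: bcf zvc gntff uptw hjjs mshhp mdesf crqm kdhat eceaj
Hunk 4: at line 3 remove [hjjs,mshhp] add [hchv] -> 9 lines: bcf zvc gntff uptw hchv mdesf crqm kdhat eceaj
Hunk 5: at line 5 remove [crqm] add [vxh,nyz,ygji] -> 11 lines: bcf zvc gntff uptw hchv mdesf vxh nyz ygji kdhat eceaj
Final line 9: ygji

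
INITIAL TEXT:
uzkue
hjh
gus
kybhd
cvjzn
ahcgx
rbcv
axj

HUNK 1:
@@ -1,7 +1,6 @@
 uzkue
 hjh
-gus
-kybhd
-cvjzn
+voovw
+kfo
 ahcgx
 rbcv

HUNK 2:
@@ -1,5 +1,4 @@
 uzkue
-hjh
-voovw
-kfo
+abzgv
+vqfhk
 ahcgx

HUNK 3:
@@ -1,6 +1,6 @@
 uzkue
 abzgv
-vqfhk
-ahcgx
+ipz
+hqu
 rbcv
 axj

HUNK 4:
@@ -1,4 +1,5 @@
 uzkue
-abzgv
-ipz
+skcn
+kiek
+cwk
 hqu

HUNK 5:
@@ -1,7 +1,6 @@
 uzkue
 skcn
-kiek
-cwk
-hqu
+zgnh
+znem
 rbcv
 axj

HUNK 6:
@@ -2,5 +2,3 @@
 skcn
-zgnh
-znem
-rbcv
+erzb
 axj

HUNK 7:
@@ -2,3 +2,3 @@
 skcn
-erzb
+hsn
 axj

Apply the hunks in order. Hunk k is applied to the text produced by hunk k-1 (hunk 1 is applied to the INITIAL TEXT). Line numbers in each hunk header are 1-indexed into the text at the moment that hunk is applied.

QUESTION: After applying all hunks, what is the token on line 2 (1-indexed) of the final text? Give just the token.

Answer: skcn

Derivation:
Hunk 1: at line 1 remove [gus,kybhd,cvjzn] add [voovw,kfo] -> 7 lines: uzkue hjh voovw kfo ahcgx rbcv axj
Hunk 2: at line 1 remove [hjh,voovw,kfo] add [abzgv,vqfhk] -> 6 lines: uzkue abzgv vqfhk ahcgx rbcv axj
Hunk 3: at line 1 remove [vqfhk,ahcgx] add [ipz,hqu] -> 6 lines: uzkue abzgv ipz hqu rbcv axj
Hunk 4: at line 1 remove [abzgv,ipz] add [skcn,kiek,cwk] -> 7 lines: uzkue skcn kiek cwk hqu rbcv axj
Hunk 5: at line 1 remove [kiek,cwk,hqu] add [zgnh,znem] -> 6 lines: uzkue skcn zgnh znem rbcv axj
Hunk 6: at line 2 remove [zgnh,znem,rbcv] add [erzb] -> 4 lines: uzkue skcn erzb axj
Hunk 7: at line 2 remove [erzb] add [hsn] -> 4 lines: uzkue skcn hsn axj
Final line 2: skcn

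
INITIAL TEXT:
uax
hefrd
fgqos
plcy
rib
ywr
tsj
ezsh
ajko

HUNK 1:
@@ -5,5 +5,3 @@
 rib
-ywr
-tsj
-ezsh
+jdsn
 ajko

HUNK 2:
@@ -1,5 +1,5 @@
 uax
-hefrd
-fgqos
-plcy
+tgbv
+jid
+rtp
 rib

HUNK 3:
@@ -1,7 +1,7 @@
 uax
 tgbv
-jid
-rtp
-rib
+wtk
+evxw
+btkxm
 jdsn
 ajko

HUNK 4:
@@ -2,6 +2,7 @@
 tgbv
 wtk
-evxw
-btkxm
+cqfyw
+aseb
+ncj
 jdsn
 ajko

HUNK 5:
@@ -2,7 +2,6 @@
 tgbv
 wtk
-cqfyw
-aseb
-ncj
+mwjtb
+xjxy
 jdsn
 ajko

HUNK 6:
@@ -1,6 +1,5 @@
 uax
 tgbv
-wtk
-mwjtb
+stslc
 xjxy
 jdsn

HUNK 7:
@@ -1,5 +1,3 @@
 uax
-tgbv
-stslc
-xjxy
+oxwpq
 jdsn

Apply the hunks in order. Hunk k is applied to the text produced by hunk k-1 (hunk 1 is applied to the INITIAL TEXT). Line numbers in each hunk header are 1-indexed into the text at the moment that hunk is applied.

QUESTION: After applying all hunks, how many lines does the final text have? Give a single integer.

Hunk 1: at line 5 remove [ywr,tsj,ezsh] add [jdsn] -> 7 lines: uax hefrd fgqos plcy rib jdsn ajko
Hunk 2: at line 1 remove [hefrd,fgqos,plcy] add [tgbv,jid,rtp] -> 7 lines: uax tgbv jid rtp rib jdsn ajko
Hunk 3: at line 1 remove [jid,rtp,rib] add [wtk,evxw,btkxm] -> 7 lines: uax tgbv wtk evxw btkxm jdsn ajko
Hunk 4: at line 2 remove [evxw,btkxm] add [cqfyw,aseb,ncj] -> 8 lines: uax tgbv wtk cqfyw aseb ncj jdsn ajko
Hunk 5: at line 2 remove [cqfyw,aseb,ncj] add [mwjtb,xjxy] -> 7 lines: uax tgbv wtk mwjtb xjxy jdsn ajko
Hunk 6: at line 1 remove [wtk,mwjtb] add [stslc] -> 6 lines: uax tgbv stslc xjxy jdsn ajko
Hunk 7: at line 1 remove [tgbv,stslc,xjxy] add [oxwpq] -> 4 lines: uax oxwpq jdsn ajko
Final line count: 4

Answer: 4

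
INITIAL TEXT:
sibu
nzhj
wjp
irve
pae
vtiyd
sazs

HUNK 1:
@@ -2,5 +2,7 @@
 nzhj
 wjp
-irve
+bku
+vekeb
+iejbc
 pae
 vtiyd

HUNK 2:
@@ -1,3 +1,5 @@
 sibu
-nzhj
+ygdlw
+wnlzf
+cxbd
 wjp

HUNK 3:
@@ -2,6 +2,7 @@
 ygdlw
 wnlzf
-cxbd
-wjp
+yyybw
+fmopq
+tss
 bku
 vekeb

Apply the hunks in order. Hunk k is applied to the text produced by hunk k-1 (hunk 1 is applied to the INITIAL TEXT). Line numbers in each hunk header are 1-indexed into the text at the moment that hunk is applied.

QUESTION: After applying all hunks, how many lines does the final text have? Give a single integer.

Hunk 1: at line 2 remove [irve] add [bku,vekeb,iejbc] -> 9 lines: sibu nzhj wjp bku vekeb iejbc pae vtiyd sazs
Hunk 2: at line 1 remove [nzhj] add [ygdlw,wnlzf,cxbd] -> 11 lines: sibu ygdlw wnlzf cxbd wjp bku vekeb iejbc pae vtiyd sazs
Hunk 3: at line 2 remove [cxbd,wjp] add [yyybw,fmopq,tss] -> 12 lines: sibu ygdlw wnlzf yyybw fmopq tss bku vekeb iejbc pae vtiyd sazs
Final line count: 12

Answer: 12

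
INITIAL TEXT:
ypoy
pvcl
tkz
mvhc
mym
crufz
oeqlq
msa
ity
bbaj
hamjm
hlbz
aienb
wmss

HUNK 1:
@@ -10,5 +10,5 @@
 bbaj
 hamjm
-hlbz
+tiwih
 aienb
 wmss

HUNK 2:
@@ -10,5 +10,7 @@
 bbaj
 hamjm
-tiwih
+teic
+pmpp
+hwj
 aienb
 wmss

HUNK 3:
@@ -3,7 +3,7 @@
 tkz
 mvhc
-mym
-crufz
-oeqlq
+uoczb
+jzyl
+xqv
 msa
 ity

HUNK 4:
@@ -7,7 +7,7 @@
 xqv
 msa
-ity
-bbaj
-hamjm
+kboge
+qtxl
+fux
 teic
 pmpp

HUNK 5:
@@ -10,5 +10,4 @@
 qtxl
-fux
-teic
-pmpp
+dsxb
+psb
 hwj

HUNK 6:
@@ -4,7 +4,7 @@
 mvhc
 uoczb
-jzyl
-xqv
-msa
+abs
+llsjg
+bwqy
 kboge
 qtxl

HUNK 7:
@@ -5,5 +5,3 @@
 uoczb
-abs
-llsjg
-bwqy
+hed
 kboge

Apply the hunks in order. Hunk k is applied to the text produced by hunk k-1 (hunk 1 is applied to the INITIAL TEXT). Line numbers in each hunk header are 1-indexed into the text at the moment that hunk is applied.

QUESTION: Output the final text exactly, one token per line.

Hunk 1: at line 10 remove [hlbz] add [tiwih] -> 14 lines: ypoy pvcl tkz mvhc mym crufz oeqlq msa ity bbaj hamjm tiwih aienb wmss
Hunk 2: at line 10 remove [tiwih] add [teic,pmpp,hwj] -> 16 lines: ypoy pvcl tkz mvhc mym crufz oeqlq msa ity bbaj hamjm teic pmpp hwj aienb wmss
Hunk 3: at line 3 remove [mym,crufz,oeqlq] add [uoczb,jzyl,xqv] -> 16 lines: ypoy pvcl tkz mvhc uoczb jzyl xqv msa ity bbaj hamjm teic pmpp hwj aienb wmss
Hunk 4: at line 7 remove [ity,bbaj,hamjm] add [kboge,qtxl,fux] -> 16 lines: ypoy pvcl tkz mvhc uoczb jzyl xqv msa kboge qtxl fux teic pmpp hwj aienb wmss
Hunk 5: at line 10 remove [fux,teic,pmpp] add [dsxb,psb] -> 15 lines: ypoy pvcl tkz mvhc uoczb jzyl xqv msa kboge qtxl dsxb psb hwj aienb wmss
Hunk 6: at line 4 remove [jzyl,xqv,msa] add [abs,llsjg,bwqy] -> 15 lines: ypoy pvcl tkz mvhc uoczb abs llsjg bwqy kboge qtxl dsxb psb hwj aienb wmss
Hunk 7: at line 5 remove [abs,llsjg,bwqy] add [hed] -> 13 lines: ypoy pvcl tkz mvhc uoczb hed kboge qtxl dsxb psb hwj aienb wmss

Answer: ypoy
pvcl
tkz
mvhc
uoczb
hed
kboge
qtxl
dsxb
psb
hwj
aienb
wmss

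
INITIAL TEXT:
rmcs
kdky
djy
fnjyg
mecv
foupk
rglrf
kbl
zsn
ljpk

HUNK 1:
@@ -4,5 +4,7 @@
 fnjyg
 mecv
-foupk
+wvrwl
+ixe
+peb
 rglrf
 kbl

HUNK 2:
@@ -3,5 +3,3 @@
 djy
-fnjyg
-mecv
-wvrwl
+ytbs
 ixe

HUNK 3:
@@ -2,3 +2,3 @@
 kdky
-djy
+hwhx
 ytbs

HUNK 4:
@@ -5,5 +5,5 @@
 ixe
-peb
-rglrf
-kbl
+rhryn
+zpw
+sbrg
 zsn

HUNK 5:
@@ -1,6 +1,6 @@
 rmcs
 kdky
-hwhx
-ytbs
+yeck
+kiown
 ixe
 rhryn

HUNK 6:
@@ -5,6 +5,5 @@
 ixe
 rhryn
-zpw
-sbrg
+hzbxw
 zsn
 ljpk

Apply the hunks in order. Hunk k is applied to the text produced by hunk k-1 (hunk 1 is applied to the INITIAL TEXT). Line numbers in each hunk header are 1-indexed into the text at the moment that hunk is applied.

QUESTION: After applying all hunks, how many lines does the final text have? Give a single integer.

Hunk 1: at line 4 remove [foupk] add [wvrwl,ixe,peb] -> 12 lines: rmcs kdky djy fnjyg mecv wvrwl ixe peb rglrf kbl zsn ljpk
Hunk 2: at line 3 remove [fnjyg,mecv,wvrwl] add [ytbs] -> 10 lines: rmcs kdky djy ytbs ixe peb rglrf kbl zsn ljpk
Hunk 3: at line 2 remove [djy] add [hwhx] -> 10 lines: rmcs kdky hwhx ytbs ixe peb rglrf kbl zsn ljpk
Hunk 4: at line 5 remove [peb,rglrf,kbl] add [rhryn,zpw,sbrg] -> 10 lines: rmcs kdky hwhx ytbs ixe rhryn zpw sbrg zsn ljpk
Hunk 5: at line 1 remove [hwhx,ytbs] add [yeck,kiown] -> 10 lines: rmcs kdky yeck kiown ixe rhryn zpw sbrg zsn ljpk
Hunk 6: at line 5 remove [zpw,sbrg] add [hzbxw] -> 9 lines: rmcs kdky yeck kiown ixe rhryn hzbxw zsn ljpk
Final line count: 9

Answer: 9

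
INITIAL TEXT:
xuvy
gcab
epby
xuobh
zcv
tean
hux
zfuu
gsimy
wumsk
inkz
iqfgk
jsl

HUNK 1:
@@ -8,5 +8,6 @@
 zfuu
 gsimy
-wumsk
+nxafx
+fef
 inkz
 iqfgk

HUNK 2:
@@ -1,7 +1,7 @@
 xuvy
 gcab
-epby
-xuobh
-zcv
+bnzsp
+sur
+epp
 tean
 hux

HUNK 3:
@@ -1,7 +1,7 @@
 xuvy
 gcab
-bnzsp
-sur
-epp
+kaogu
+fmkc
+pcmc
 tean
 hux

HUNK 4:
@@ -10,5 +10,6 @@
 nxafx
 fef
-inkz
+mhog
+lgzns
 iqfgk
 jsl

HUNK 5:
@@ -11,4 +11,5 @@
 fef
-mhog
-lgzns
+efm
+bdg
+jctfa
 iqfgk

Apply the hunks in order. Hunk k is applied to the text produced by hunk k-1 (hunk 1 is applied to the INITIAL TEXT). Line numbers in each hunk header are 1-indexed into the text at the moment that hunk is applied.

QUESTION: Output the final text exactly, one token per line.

Hunk 1: at line 8 remove [wumsk] add [nxafx,fef] -> 14 lines: xuvy gcab epby xuobh zcv tean hux zfuu gsimy nxafx fef inkz iqfgk jsl
Hunk 2: at line 1 remove [epby,xuobh,zcv] add [bnzsp,sur,epp] -> 14 lines: xuvy gcab bnzsp sur epp tean hux zfuu gsimy nxafx fef inkz iqfgk jsl
Hunk 3: at line 1 remove [bnzsp,sur,epp] add [kaogu,fmkc,pcmc] -> 14 lines: xuvy gcab kaogu fmkc pcmc tean hux zfuu gsimy nxafx fef inkz iqfgk jsl
Hunk 4: at line 10 remove [inkz] add [mhog,lgzns] -> 15 lines: xuvy gcab kaogu fmkc pcmc tean hux zfuu gsimy nxafx fef mhog lgzns iqfgk jsl
Hunk 5: at line 11 remove [mhog,lgzns] add [efm,bdg,jctfa] -> 16 lines: xuvy gcab kaogu fmkc pcmc tean hux zfuu gsimy nxafx fef efm bdg jctfa iqfgk jsl

Answer: xuvy
gcab
kaogu
fmkc
pcmc
tean
hux
zfuu
gsimy
nxafx
fef
efm
bdg
jctfa
iqfgk
jsl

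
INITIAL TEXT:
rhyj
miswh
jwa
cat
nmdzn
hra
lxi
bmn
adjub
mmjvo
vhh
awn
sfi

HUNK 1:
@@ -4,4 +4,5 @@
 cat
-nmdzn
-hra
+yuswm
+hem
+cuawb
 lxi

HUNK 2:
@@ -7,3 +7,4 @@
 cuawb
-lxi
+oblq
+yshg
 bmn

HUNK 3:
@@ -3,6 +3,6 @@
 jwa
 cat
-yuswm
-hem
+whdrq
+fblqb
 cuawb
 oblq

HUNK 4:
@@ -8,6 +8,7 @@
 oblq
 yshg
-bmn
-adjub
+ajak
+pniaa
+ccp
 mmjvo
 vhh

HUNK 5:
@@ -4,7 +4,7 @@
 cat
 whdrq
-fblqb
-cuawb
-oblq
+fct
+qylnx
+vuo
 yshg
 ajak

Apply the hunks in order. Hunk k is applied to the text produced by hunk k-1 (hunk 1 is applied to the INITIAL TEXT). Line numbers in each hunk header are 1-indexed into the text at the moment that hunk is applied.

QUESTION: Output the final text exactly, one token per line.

Hunk 1: at line 4 remove [nmdzn,hra] add [yuswm,hem,cuawb] -> 14 lines: rhyj miswh jwa cat yuswm hem cuawb lxi bmn adjub mmjvo vhh awn sfi
Hunk 2: at line 7 remove [lxi] add [oblq,yshg] -> 15 lines: rhyj miswh jwa cat yuswm hem cuawb oblq yshg bmn adjub mmjvo vhh awn sfi
Hunk 3: at line 3 remove [yuswm,hem] add [whdrq,fblqb] -> 15 lines: rhyj miswh jwa cat whdrq fblqb cuawb oblq yshg bmn adjub mmjvo vhh awn sfi
Hunk 4: at line 8 remove [bmn,adjub] add [ajak,pniaa,ccp] -> 16 lines: rhyj miswh jwa cat whdrq fblqb cuawb oblq yshg ajak pniaa ccp mmjvo vhh awn sfi
Hunk 5: at line 4 remove [fblqb,cuawb,oblq] add [fct,qylnx,vuo] -> 16 lines: rhyj miswh jwa cat whdrq fct qylnx vuo yshg ajak pniaa ccp mmjvo vhh awn sfi

Answer: rhyj
miswh
jwa
cat
whdrq
fct
qylnx
vuo
yshg
ajak
pniaa
ccp
mmjvo
vhh
awn
sfi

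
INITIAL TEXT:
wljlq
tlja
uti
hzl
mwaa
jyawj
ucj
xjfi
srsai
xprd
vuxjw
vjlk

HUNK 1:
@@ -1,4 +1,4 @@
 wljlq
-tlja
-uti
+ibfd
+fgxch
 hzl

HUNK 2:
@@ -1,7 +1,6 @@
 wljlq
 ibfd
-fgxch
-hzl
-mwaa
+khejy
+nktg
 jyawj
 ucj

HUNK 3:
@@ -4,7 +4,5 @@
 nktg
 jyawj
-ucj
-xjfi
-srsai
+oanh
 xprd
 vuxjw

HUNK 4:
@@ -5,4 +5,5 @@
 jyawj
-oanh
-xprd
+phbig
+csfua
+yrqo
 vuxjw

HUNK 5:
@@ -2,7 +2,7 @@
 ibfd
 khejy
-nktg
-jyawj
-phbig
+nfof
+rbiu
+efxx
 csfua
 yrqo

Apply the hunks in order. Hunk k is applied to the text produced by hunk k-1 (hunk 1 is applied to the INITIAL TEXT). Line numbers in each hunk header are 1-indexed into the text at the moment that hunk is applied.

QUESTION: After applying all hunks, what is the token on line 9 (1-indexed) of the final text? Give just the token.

Hunk 1: at line 1 remove [tlja,uti] add [ibfd,fgxch] -> 12 lines: wljlq ibfd fgxch hzl mwaa jyawj ucj xjfi srsai xprd vuxjw vjlk
Hunk 2: at line 1 remove [fgxch,hzl,mwaa] add [khejy,nktg] -> 11 lines: wljlq ibfd khejy nktg jyawj ucj xjfi srsai xprd vuxjw vjlk
Hunk 3: at line 4 remove [ucj,xjfi,srsai] add [oanh] -> 9 lines: wljlq ibfd khejy nktg jyawj oanh xprd vuxjw vjlk
Hunk 4: at line 5 remove [oanh,xprd] add [phbig,csfua,yrqo] -> 10 lines: wljlq ibfd khejy nktg jyawj phbig csfua yrqo vuxjw vjlk
Hunk 5: at line 2 remove [nktg,jyawj,phbig] add [nfof,rbiu,efxx] -> 10 lines: wljlq ibfd khejy nfof rbiu efxx csfua yrqo vuxjw vjlk
Final line 9: vuxjw

Answer: vuxjw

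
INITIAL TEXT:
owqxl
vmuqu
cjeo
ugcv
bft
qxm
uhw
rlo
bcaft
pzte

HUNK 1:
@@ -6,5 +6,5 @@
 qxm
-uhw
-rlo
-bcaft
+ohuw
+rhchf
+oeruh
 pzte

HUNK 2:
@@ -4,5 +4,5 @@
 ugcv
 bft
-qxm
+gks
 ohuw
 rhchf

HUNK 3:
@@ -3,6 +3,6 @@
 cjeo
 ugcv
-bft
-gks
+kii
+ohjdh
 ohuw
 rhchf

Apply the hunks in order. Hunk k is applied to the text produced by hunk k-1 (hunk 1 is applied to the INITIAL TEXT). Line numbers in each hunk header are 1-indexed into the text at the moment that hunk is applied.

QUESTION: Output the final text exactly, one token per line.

Answer: owqxl
vmuqu
cjeo
ugcv
kii
ohjdh
ohuw
rhchf
oeruh
pzte

Derivation:
Hunk 1: at line 6 remove [uhw,rlo,bcaft] add [ohuw,rhchf,oeruh] -> 10 lines: owqxl vmuqu cjeo ugcv bft qxm ohuw rhchf oeruh pzte
Hunk 2: at line 4 remove [qxm] add [gks] -> 10 lines: owqxl vmuqu cjeo ugcv bft gks ohuw rhchf oeruh pzte
Hunk 3: at line 3 remove [bft,gks] add [kii,ohjdh] -> 10 lines: owqxl vmuqu cjeo ugcv kii ohjdh ohuw rhchf oeruh pzte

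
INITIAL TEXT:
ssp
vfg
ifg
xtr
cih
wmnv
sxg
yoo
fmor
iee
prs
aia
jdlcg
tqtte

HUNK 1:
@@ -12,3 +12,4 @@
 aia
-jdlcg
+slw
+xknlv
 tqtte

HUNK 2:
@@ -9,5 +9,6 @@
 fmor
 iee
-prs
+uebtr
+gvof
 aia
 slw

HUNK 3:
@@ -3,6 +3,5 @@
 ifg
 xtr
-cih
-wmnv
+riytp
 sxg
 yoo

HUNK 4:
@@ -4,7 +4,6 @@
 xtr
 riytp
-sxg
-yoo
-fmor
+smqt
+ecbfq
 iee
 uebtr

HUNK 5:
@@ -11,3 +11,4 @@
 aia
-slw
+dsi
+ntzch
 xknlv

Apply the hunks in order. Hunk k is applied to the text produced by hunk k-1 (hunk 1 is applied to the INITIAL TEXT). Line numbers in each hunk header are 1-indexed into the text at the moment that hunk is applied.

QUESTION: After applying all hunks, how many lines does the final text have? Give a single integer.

Hunk 1: at line 12 remove [jdlcg] add [slw,xknlv] -> 15 lines: ssp vfg ifg xtr cih wmnv sxg yoo fmor iee prs aia slw xknlv tqtte
Hunk 2: at line 9 remove [prs] add [uebtr,gvof] -> 16 lines: ssp vfg ifg xtr cih wmnv sxg yoo fmor iee uebtr gvof aia slw xknlv tqtte
Hunk 3: at line 3 remove [cih,wmnv] add [riytp] -> 15 lines: ssp vfg ifg xtr riytp sxg yoo fmor iee uebtr gvof aia slw xknlv tqtte
Hunk 4: at line 4 remove [sxg,yoo,fmor] add [smqt,ecbfq] -> 14 lines: ssp vfg ifg xtr riytp smqt ecbfq iee uebtr gvof aia slw xknlv tqtte
Hunk 5: at line 11 remove [slw] add [dsi,ntzch] -> 15 lines: ssp vfg ifg xtr riytp smqt ecbfq iee uebtr gvof aia dsi ntzch xknlv tqtte
Final line count: 15

Answer: 15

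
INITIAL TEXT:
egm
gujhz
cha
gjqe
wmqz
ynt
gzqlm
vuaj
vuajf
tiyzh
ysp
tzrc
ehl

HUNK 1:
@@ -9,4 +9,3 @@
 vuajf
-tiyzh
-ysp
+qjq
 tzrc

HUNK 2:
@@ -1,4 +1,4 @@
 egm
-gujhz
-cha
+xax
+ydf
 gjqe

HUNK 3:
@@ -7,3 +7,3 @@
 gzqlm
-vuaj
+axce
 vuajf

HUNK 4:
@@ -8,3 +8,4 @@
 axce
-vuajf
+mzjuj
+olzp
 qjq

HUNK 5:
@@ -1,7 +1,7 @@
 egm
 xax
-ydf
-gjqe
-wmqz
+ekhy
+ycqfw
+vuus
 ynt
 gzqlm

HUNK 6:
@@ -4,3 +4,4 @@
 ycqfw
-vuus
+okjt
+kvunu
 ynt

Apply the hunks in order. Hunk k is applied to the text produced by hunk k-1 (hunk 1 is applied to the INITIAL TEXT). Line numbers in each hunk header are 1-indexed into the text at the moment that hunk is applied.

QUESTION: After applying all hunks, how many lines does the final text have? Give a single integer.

Hunk 1: at line 9 remove [tiyzh,ysp] add [qjq] -> 12 lines: egm gujhz cha gjqe wmqz ynt gzqlm vuaj vuajf qjq tzrc ehl
Hunk 2: at line 1 remove [gujhz,cha] add [xax,ydf] -> 12 lines: egm xax ydf gjqe wmqz ynt gzqlm vuaj vuajf qjq tzrc ehl
Hunk 3: at line 7 remove [vuaj] add [axce] -> 12 lines: egm xax ydf gjqe wmqz ynt gzqlm axce vuajf qjq tzrc ehl
Hunk 4: at line 8 remove [vuajf] add [mzjuj,olzp] -> 13 lines: egm xax ydf gjqe wmqz ynt gzqlm axce mzjuj olzp qjq tzrc ehl
Hunk 5: at line 1 remove [ydf,gjqe,wmqz] add [ekhy,ycqfw,vuus] -> 13 lines: egm xax ekhy ycqfw vuus ynt gzqlm axce mzjuj olzp qjq tzrc ehl
Hunk 6: at line 4 remove [vuus] add [okjt,kvunu] -> 14 lines: egm xax ekhy ycqfw okjt kvunu ynt gzqlm axce mzjuj olzp qjq tzrc ehl
Final line count: 14

Answer: 14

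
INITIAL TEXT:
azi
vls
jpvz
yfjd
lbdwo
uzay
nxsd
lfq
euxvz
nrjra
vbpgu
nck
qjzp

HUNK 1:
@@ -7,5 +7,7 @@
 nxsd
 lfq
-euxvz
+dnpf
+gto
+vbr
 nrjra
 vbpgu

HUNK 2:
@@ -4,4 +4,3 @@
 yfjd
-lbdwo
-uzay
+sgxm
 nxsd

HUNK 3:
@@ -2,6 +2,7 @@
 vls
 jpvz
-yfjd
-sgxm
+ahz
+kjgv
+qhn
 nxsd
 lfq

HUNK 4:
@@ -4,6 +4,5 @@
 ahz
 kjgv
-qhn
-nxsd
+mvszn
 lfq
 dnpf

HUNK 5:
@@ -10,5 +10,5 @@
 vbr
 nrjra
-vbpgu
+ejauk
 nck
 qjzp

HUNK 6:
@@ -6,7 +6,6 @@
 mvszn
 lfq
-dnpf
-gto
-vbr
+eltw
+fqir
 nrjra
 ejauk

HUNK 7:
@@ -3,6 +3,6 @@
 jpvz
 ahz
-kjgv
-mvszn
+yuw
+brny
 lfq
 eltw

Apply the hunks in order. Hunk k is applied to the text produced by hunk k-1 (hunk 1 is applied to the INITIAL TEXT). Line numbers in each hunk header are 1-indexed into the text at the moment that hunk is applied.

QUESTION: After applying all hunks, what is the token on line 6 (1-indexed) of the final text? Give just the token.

Hunk 1: at line 7 remove [euxvz] add [dnpf,gto,vbr] -> 15 lines: azi vls jpvz yfjd lbdwo uzay nxsd lfq dnpf gto vbr nrjra vbpgu nck qjzp
Hunk 2: at line 4 remove [lbdwo,uzay] add [sgxm] -> 14 lines: azi vls jpvz yfjd sgxm nxsd lfq dnpf gto vbr nrjra vbpgu nck qjzp
Hunk 3: at line 2 remove [yfjd,sgxm] add [ahz,kjgv,qhn] -> 15 lines: azi vls jpvz ahz kjgv qhn nxsd lfq dnpf gto vbr nrjra vbpgu nck qjzp
Hunk 4: at line 4 remove [qhn,nxsd] add [mvszn] -> 14 lines: azi vls jpvz ahz kjgv mvszn lfq dnpf gto vbr nrjra vbpgu nck qjzp
Hunk 5: at line 10 remove [vbpgu] add [ejauk] -> 14 lines: azi vls jpvz ahz kjgv mvszn lfq dnpf gto vbr nrjra ejauk nck qjzp
Hunk 6: at line 6 remove [dnpf,gto,vbr] add [eltw,fqir] -> 13 lines: azi vls jpvz ahz kjgv mvszn lfq eltw fqir nrjra ejauk nck qjzp
Hunk 7: at line 3 remove [kjgv,mvszn] add [yuw,brny] -> 13 lines: azi vls jpvz ahz yuw brny lfq eltw fqir nrjra ejauk nck qjzp
Final line 6: brny

Answer: brny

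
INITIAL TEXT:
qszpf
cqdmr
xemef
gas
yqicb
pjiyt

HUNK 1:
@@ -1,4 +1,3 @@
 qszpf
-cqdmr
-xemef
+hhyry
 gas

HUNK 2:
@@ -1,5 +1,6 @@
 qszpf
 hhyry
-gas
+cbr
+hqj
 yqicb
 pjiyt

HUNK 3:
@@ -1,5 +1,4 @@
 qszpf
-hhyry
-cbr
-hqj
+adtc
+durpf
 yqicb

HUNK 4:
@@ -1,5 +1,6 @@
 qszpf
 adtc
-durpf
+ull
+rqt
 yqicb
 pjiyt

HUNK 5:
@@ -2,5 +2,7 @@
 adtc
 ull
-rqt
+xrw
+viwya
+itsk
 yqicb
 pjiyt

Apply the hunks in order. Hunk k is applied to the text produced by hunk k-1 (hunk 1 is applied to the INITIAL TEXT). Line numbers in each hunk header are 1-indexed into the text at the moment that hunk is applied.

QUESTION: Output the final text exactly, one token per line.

Answer: qszpf
adtc
ull
xrw
viwya
itsk
yqicb
pjiyt

Derivation:
Hunk 1: at line 1 remove [cqdmr,xemef] add [hhyry] -> 5 lines: qszpf hhyry gas yqicb pjiyt
Hunk 2: at line 1 remove [gas] add [cbr,hqj] -> 6 lines: qszpf hhyry cbr hqj yqicb pjiyt
Hunk 3: at line 1 remove [hhyry,cbr,hqj] add [adtc,durpf] -> 5 lines: qszpf adtc durpf yqicb pjiyt
Hunk 4: at line 1 remove [durpf] add [ull,rqt] -> 6 lines: qszpf adtc ull rqt yqicb pjiyt
Hunk 5: at line 2 remove [rqt] add [xrw,viwya,itsk] -> 8 lines: qszpf adtc ull xrw viwya itsk yqicb pjiyt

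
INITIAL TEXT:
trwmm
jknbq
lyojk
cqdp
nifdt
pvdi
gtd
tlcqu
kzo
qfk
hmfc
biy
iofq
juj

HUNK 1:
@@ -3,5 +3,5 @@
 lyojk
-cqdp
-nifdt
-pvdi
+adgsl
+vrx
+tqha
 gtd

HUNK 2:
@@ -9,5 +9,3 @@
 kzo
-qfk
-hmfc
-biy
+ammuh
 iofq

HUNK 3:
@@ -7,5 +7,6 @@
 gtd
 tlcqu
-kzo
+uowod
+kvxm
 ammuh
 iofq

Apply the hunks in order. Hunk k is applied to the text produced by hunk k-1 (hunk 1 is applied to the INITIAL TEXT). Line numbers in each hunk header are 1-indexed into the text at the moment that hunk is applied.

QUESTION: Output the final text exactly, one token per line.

Hunk 1: at line 3 remove [cqdp,nifdt,pvdi] add [adgsl,vrx,tqha] -> 14 lines: trwmm jknbq lyojk adgsl vrx tqha gtd tlcqu kzo qfk hmfc biy iofq juj
Hunk 2: at line 9 remove [qfk,hmfc,biy] add [ammuh] -> 12 lines: trwmm jknbq lyojk adgsl vrx tqha gtd tlcqu kzo ammuh iofq juj
Hunk 3: at line 7 remove [kzo] add [uowod,kvxm] -> 13 lines: trwmm jknbq lyojk adgsl vrx tqha gtd tlcqu uowod kvxm ammuh iofq juj

Answer: trwmm
jknbq
lyojk
adgsl
vrx
tqha
gtd
tlcqu
uowod
kvxm
ammuh
iofq
juj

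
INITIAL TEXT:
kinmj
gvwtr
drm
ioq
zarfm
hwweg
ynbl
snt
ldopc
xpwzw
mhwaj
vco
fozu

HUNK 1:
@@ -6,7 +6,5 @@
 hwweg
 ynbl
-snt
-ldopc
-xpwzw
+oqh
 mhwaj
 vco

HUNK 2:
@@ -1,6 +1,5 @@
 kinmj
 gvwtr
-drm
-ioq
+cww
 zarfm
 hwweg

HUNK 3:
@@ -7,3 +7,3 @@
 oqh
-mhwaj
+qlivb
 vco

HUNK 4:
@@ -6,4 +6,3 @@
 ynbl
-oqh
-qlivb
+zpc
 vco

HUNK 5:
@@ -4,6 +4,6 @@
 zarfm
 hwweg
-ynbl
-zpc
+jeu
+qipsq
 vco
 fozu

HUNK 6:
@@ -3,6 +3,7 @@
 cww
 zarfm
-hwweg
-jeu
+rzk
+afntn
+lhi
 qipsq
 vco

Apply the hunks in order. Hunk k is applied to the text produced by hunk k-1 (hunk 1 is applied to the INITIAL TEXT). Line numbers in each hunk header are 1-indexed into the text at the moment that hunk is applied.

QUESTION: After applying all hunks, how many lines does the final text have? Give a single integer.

Hunk 1: at line 6 remove [snt,ldopc,xpwzw] add [oqh] -> 11 lines: kinmj gvwtr drm ioq zarfm hwweg ynbl oqh mhwaj vco fozu
Hunk 2: at line 1 remove [drm,ioq] add [cww] -> 10 lines: kinmj gvwtr cww zarfm hwweg ynbl oqh mhwaj vco fozu
Hunk 3: at line 7 remove [mhwaj] add [qlivb] -> 10 lines: kinmj gvwtr cww zarfm hwweg ynbl oqh qlivb vco fozu
Hunk 4: at line 6 remove [oqh,qlivb] add [zpc] -> 9 lines: kinmj gvwtr cww zarfm hwweg ynbl zpc vco fozu
Hunk 5: at line 4 remove [ynbl,zpc] add [jeu,qipsq] -> 9 lines: kinmj gvwtr cww zarfm hwweg jeu qipsq vco fozu
Hunk 6: at line 3 remove [hwweg,jeu] add [rzk,afntn,lhi] -> 10 lines: kinmj gvwtr cww zarfm rzk afntn lhi qipsq vco fozu
Final line count: 10

Answer: 10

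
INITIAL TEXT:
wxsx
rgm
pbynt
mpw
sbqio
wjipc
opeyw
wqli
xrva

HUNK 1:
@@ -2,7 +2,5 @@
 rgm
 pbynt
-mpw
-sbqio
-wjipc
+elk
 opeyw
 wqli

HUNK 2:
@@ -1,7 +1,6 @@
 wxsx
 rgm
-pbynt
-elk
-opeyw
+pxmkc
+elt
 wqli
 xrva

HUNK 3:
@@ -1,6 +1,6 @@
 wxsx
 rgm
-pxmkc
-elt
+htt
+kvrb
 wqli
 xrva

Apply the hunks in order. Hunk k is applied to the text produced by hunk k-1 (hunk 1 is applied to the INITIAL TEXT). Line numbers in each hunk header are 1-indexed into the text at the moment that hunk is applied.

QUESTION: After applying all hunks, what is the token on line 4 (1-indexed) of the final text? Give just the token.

Hunk 1: at line 2 remove [mpw,sbqio,wjipc] add [elk] -> 7 lines: wxsx rgm pbynt elk opeyw wqli xrva
Hunk 2: at line 1 remove [pbynt,elk,opeyw] add [pxmkc,elt] -> 6 lines: wxsx rgm pxmkc elt wqli xrva
Hunk 3: at line 1 remove [pxmkc,elt] add [htt,kvrb] -> 6 lines: wxsx rgm htt kvrb wqli xrva
Final line 4: kvrb

Answer: kvrb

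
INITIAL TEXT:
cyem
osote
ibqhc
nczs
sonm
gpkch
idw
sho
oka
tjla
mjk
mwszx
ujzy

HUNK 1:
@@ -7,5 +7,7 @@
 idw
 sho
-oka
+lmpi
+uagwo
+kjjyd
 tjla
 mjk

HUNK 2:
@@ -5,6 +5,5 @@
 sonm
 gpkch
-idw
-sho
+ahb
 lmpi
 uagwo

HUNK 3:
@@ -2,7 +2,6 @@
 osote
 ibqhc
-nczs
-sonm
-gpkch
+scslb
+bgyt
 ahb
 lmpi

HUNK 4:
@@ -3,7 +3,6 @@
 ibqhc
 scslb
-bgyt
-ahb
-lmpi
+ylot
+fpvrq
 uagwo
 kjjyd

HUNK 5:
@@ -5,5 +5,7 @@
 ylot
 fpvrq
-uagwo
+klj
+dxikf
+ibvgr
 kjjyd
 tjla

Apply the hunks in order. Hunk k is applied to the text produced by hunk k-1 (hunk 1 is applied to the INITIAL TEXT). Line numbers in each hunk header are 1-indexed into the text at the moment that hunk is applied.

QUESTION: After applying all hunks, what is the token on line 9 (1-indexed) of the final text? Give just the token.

Answer: ibvgr

Derivation:
Hunk 1: at line 7 remove [oka] add [lmpi,uagwo,kjjyd] -> 15 lines: cyem osote ibqhc nczs sonm gpkch idw sho lmpi uagwo kjjyd tjla mjk mwszx ujzy
Hunk 2: at line 5 remove [idw,sho] add [ahb] -> 14 lines: cyem osote ibqhc nczs sonm gpkch ahb lmpi uagwo kjjyd tjla mjk mwszx ujzy
Hunk 3: at line 2 remove [nczs,sonm,gpkch] add [scslb,bgyt] -> 13 lines: cyem osote ibqhc scslb bgyt ahb lmpi uagwo kjjyd tjla mjk mwszx ujzy
Hunk 4: at line 3 remove [bgyt,ahb,lmpi] add [ylot,fpvrq] -> 12 lines: cyem osote ibqhc scslb ylot fpvrq uagwo kjjyd tjla mjk mwszx ujzy
Hunk 5: at line 5 remove [uagwo] add [klj,dxikf,ibvgr] -> 14 lines: cyem osote ibqhc scslb ylot fpvrq klj dxikf ibvgr kjjyd tjla mjk mwszx ujzy
Final line 9: ibvgr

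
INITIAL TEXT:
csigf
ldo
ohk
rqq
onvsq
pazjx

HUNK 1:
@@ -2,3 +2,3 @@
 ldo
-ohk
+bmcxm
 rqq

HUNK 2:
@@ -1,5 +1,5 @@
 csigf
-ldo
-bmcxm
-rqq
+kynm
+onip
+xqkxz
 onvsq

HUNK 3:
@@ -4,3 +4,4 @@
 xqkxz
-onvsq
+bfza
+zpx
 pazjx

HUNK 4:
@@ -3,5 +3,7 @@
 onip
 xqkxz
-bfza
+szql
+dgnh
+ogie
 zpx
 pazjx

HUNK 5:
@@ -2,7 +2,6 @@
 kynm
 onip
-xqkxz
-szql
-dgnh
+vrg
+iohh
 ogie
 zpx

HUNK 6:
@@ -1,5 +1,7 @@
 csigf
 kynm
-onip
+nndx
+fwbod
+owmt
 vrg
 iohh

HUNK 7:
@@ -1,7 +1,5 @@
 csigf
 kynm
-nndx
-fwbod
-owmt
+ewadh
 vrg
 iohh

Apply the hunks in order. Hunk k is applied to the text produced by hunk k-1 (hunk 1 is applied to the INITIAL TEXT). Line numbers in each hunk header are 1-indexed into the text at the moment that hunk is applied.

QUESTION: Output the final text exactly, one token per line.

Hunk 1: at line 2 remove [ohk] add [bmcxm] -> 6 lines: csigf ldo bmcxm rqq onvsq pazjx
Hunk 2: at line 1 remove [ldo,bmcxm,rqq] add [kynm,onip,xqkxz] -> 6 lines: csigf kynm onip xqkxz onvsq pazjx
Hunk 3: at line 4 remove [onvsq] add [bfza,zpx] -> 7 lines: csigf kynm onip xqkxz bfza zpx pazjx
Hunk 4: at line 3 remove [bfza] add [szql,dgnh,ogie] -> 9 lines: csigf kynm onip xqkxz szql dgnh ogie zpx pazjx
Hunk 5: at line 2 remove [xqkxz,szql,dgnh] add [vrg,iohh] -> 8 lines: csigf kynm onip vrg iohh ogie zpx pazjx
Hunk 6: at line 1 remove [onip] add [nndx,fwbod,owmt] -> 10 lines: csigf kynm nndx fwbod owmt vrg iohh ogie zpx pazjx
Hunk 7: at line 1 remove [nndx,fwbod,owmt] add [ewadh] -> 8 lines: csigf kynm ewadh vrg iohh ogie zpx pazjx

Answer: csigf
kynm
ewadh
vrg
iohh
ogie
zpx
pazjx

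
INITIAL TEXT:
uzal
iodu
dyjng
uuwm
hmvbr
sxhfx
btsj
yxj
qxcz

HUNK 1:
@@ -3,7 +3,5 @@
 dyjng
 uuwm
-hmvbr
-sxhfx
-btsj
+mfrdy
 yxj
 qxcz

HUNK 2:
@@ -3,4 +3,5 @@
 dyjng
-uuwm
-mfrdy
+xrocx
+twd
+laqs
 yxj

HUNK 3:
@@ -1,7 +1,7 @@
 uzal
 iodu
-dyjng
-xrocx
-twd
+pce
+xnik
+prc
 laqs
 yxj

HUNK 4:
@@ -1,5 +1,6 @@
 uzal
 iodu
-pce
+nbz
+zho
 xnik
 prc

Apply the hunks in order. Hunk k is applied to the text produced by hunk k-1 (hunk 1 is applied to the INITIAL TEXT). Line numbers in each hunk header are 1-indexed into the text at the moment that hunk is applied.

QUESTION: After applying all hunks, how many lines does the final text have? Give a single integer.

Hunk 1: at line 3 remove [hmvbr,sxhfx,btsj] add [mfrdy] -> 7 lines: uzal iodu dyjng uuwm mfrdy yxj qxcz
Hunk 2: at line 3 remove [uuwm,mfrdy] add [xrocx,twd,laqs] -> 8 lines: uzal iodu dyjng xrocx twd laqs yxj qxcz
Hunk 3: at line 1 remove [dyjng,xrocx,twd] add [pce,xnik,prc] -> 8 lines: uzal iodu pce xnik prc laqs yxj qxcz
Hunk 4: at line 1 remove [pce] add [nbz,zho] -> 9 lines: uzal iodu nbz zho xnik prc laqs yxj qxcz
Final line count: 9

Answer: 9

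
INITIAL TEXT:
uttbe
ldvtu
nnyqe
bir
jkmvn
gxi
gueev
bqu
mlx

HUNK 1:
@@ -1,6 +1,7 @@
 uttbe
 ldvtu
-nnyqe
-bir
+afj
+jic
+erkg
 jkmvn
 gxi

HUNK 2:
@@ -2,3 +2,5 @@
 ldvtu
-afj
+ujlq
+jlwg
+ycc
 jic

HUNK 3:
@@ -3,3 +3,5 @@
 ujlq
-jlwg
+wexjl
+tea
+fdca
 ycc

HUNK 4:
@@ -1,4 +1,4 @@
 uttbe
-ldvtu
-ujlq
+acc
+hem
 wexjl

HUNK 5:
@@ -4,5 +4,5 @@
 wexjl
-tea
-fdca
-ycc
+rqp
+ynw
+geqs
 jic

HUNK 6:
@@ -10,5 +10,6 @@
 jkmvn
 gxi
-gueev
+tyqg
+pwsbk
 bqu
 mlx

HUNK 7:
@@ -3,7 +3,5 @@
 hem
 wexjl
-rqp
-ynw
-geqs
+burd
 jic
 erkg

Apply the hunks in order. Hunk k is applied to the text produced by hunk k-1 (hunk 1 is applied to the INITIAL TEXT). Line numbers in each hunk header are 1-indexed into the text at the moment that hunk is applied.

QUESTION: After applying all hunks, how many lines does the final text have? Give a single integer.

Hunk 1: at line 1 remove [nnyqe,bir] add [afj,jic,erkg] -> 10 lines: uttbe ldvtu afj jic erkg jkmvn gxi gueev bqu mlx
Hunk 2: at line 2 remove [afj] add [ujlq,jlwg,ycc] -> 12 lines: uttbe ldvtu ujlq jlwg ycc jic erkg jkmvn gxi gueev bqu mlx
Hunk 3: at line 3 remove [jlwg] add [wexjl,tea,fdca] -> 14 lines: uttbe ldvtu ujlq wexjl tea fdca ycc jic erkg jkmvn gxi gueev bqu mlx
Hunk 4: at line 1 remove [ldvtu,ujlq] add [acc,hem] -> 14 lines: uttbe acc hem wexjl tea fdca ycc jic erkg jkmvn gxi gueev bqu mlx
Hunk 5: at line 4 remove [tea,fdca,ycc] add [rqp,ynw,geqs] -> 14 lines: uttbe acc hem wexjl rqp ynw geqs jic erkg jkmvn gxi gueev bqu mlx
Hunk 6: at line 10 remove [gueev] add [tyqg,pwsbk] -> 15 lines: uttbe acc hem wexjl rqp ynw geqs jic erkg jkmvn gxi tyqg pwsbk bqu mlx
Hunk 7: at line 3 remove [rqp,ynw,geqs] add [burd] -> 13 lines: uttbe acc hem wexjl burd jic erkg jkmvn gxi tyqg pwsbk bqu mlx
Final line count: 13

Answer: 13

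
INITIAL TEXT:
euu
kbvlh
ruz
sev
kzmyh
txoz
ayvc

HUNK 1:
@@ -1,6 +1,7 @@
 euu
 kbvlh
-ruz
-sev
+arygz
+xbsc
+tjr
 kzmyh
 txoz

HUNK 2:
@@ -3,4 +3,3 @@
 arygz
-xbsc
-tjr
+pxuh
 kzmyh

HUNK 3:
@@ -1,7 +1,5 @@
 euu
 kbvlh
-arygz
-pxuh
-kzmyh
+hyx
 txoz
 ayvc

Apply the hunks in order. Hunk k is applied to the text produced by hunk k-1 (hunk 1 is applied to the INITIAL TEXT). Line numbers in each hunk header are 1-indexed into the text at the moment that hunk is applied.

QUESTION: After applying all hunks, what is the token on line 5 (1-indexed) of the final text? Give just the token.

Hunk 1: at line 1 remove [ruz,sev] add [arygz,xbsc,tjr] -> 8 lines: euu kbvlh arygz xbsc tjr kzmyh txoz ayvc
Hunk 2: at line 3 remove [xbsc,tjr] add [pxuh] -> 7 lines: euu kbvlh arygz pxuh kzmyh txoz ayvc
Hunk 3: at line 1 remove [arygz,pxuh,kzmyh] add [hyx] -> 5 lines: euu kbvlh hyx txoz ayvc
Final line 5: ayvc

Answer: ayvc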